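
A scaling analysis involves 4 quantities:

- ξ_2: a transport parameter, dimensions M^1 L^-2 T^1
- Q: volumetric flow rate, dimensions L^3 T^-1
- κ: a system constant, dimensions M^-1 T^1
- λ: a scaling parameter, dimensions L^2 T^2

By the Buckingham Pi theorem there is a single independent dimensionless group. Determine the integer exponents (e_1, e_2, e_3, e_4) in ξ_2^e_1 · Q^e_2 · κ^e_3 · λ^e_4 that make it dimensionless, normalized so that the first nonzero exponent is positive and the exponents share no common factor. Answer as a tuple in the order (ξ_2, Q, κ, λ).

M: e_1·(1) + e_2·(0) + e_3·(-1) + e_4·(0) = 0
L: e_1·(-2) + e_2·(3) + e_3·(0) + e_4·(2) = 0
T: e_1·(1) + e_2·(-1) + e_3·(1) + e_4·(2) = 0
Solving this homogeneous linear system for the smallest-integer solution (first nonzero entry positive) gives (2, 2, 2, -1).

(2, 2, 2, -1)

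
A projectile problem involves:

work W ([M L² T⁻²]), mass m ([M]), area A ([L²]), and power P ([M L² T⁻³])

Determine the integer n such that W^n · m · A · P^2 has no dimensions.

-3

Balance the M exponent: (1)·n from W, plus (1) + (0) + 2·(1) = 3 from the rest, must sum to zero.
n + 3 = 0, so n = -3.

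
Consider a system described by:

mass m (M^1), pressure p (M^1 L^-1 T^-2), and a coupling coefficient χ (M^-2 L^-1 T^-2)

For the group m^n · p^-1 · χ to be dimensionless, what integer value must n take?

3

Balance the M exponent: (1)·n from m, plus −(1) + (-2) = -3 from the rest, must sum to zero.
n − 3 = 0, so n = 3.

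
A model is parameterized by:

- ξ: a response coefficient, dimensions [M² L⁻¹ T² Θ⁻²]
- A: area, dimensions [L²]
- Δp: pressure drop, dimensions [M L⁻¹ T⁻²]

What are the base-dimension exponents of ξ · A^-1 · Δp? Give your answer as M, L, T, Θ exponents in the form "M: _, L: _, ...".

Collect each base-dimension exponent across the product:
  M: (2) − (0) + (1) = 3
  L: (-1) − (2) + (-1) = -4
  T: (2) − (0) + (-2) = 0
  Θ: (-2) − (0) + (0) = -2
So the dimensions are [M³ L⁻⁴ Θ⁻²].

M: 3, L: -4, T: 0, Θ: -2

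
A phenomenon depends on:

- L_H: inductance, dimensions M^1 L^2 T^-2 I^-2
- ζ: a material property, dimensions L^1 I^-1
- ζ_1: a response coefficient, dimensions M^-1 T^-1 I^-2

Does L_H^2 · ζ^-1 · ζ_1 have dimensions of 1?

no

Sum the exponent of each base dimension across the product:
  M: 2·[L_H]_M − [ζ]_M + [ζ_1]_M = 2·(1) − (0) + (-1) = 1
  L: 2·[L_H]_L − [ζ]_L + [ζ_1]_L = 2·(2) − (1) + (0) = 3
  T: 2·[L_H]_T − [ζ]_T + [ζ_1]_T = 2·(-2) − (0) + (-1) = -5
  I: 2·[L_H]_I − [ζ]_I + [ζ_1]_I = 2·(-2) − (-1) + (-2) = -5
Net dimensions [M L³ T⁻⁵ I⁻⁵] ≠ [1] — not dimensionless.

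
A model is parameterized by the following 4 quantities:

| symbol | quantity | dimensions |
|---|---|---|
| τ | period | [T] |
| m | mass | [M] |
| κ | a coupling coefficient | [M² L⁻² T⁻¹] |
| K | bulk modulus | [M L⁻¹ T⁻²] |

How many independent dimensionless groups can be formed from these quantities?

1

There are 4 variables and 3 base dimensions (M, L, T).
The dimension matrix has rank 3.
Independent dimensionless groups: 4 − 3 = 1.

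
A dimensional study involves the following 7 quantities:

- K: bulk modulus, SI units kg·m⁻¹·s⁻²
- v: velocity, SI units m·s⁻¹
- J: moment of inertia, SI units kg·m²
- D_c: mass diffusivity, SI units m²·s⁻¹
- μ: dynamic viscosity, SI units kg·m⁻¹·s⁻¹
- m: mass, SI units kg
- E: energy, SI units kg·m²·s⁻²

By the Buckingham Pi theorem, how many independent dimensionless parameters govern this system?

There are 7 variables and 3 base dimensions (M, L, T).
The dimension matrix has rank 3.
Independent dimensionless groups: 7 − 3 = 4.

4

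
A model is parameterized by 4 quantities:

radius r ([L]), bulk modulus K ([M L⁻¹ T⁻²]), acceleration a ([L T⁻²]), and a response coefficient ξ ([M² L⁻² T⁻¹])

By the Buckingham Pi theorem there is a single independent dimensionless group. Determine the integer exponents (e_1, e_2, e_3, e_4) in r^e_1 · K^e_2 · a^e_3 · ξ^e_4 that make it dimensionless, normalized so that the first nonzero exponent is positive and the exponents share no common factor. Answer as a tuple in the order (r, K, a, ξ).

M: e_1·(0) + e_2·(1) + e_3·(0) + e_4·(2) = 0
L: e_1·(1) + e_2·(-1) + e_3·(1) + e_4·(-2) = 0
T: e_1·(0) + e_2·(-2) + e_3·(-2) + e_4·(-1) = 0
Solving this homogeneous linear system for the smallest-integer solution (first nonzero entry positive) gives (3, 4, -3, -2).

(3, 4, -3, -2)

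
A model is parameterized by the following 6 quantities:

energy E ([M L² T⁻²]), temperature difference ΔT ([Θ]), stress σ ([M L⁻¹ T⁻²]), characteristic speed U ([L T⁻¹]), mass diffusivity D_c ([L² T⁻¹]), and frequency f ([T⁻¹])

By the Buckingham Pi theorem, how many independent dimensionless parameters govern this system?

There are 6 variables and 4 base dimensions (M, L, T, Θ).
The dimension matrix has rank 4.
Independent dimensionless groups: 6 − 4 = 2.

2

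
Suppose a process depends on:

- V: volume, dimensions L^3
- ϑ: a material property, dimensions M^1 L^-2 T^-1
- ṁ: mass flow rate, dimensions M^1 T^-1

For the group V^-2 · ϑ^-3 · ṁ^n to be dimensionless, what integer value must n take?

3

Balance the M exponent: (1)·n from ṁ, plus −2·(0) − 3·(1) = -3 from the rest, must sum to zero.
n − 3 = 0, so n = 3.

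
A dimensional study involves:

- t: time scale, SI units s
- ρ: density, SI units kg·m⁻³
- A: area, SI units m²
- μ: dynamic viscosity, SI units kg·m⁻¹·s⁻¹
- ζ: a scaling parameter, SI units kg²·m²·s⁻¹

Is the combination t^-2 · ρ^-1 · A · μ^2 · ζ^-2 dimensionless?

no

Sum the exponent of each base dimension across the product:
  M: −2·[t]_M − [ρ]_M + [A]_M + 2·[μ]_M − 2·[ζ]_M = −2·(0) − (1) + (0) + 2·(1) − 2·(2) = -3
  L: −2·[t]_L − [ρ]_L + [A]_L + 2·[μ]_L − 2·[ζ]_L = −2·(0) − (-3) + (2) + 2·(-1) − 2·(2) = -1
  T: −2·[t]_T − [ρ]_T + [A]_T + 2·[μ]_T − 2·[ζ]_T = −2·(1) − (0) + (0) + 2·(-1) − 2·(-1) = -2
Net dimensions [M⁻³ L⁻¹ T⁻²] ≠ [1] — not dimensionless.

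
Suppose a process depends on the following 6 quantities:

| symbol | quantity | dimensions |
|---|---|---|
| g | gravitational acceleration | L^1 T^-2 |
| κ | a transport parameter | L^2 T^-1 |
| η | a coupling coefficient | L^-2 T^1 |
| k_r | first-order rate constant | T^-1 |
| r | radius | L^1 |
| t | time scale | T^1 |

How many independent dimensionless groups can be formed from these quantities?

4

There are 6 variables and 2 base dimensions (L, T).
The dimension matrix has rank 2.
Independent dimensionless groups: 6 − 2 = 4.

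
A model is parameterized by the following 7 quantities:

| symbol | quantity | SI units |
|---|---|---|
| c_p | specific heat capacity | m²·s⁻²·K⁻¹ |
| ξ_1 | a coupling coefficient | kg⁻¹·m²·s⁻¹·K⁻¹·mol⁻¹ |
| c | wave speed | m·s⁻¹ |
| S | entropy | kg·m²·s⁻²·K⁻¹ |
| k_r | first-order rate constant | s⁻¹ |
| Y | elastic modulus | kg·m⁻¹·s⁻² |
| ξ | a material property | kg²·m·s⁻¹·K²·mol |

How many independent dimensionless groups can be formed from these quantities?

There are 7 variables and 5 base dimensions (M, L, T, Θ, N).
The dimension matrix has rank 5.
Independent dimensionless groups: 7 − 5 = 2.

2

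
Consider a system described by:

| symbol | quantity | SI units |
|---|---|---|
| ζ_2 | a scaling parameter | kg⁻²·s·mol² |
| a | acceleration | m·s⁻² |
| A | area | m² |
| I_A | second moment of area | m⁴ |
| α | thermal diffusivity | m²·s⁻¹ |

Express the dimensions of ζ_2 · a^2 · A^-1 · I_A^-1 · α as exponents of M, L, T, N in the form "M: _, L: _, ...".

M: -2, L: -2, T: -4, N: 2

Collect each base-dimension exponent across the product:
  M: (-2) + 2·(0) − (0) − (0) + (0) = -2
  L: (0) + 2·(1) − (2) − (4) + (2) = -2
  T: (1) + 2·(-2) − (0) − (0) + (-1) = -4
  N: (2) + 2·(0) − (0) − (0) + (0) = 2
So the dimensions are [M⁻² L⁻² T⁻⁴ N²].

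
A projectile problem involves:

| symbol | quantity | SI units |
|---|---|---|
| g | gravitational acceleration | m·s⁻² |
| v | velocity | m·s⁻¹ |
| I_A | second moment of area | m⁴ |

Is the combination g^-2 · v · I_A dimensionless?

Sum the exponent of each base dimension across the product:
  L: −2·[g]_L + [v]_L + [I_A]_L = −2·(1) + (1) + (4) = 3
  T: −2·[g]_T + [v]_T + [I_A]_T = −2·(-2) + (-1) + (0) = 3
Net dimensions [L³ T³] ≠ [1] — not dimensionless.

no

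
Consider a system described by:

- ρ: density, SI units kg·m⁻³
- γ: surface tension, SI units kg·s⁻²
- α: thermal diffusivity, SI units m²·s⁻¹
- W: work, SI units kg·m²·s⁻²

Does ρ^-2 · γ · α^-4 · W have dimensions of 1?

yes

Sum the exponent of each base dimension across the product:
  M: −2·[ρ]_M + [γ]_M − 4·[α]_M + [W]_M = −2·(1) + (1) − 4·(0) + (1) = 0
  L: −2·[ρ]_L + [γ]_L − 4·[α]_L + [W]_L = −2·(-3) + (0) − 4·(2) + (2) = 0
  T: −2·[ρ]_T + [γ]_T − 4·[α]_T + [W]_T = −2·(0) + (-2) − 4·(-1) + (-2) = 0
  Θ: −2·[ρ]_Θ + [γ]_Θ − 4·[α]_Θ + [W]_Θ = −2·(0) + (0) − 4·(0) + (0) = 0
All base exponents vanish — dimensionless.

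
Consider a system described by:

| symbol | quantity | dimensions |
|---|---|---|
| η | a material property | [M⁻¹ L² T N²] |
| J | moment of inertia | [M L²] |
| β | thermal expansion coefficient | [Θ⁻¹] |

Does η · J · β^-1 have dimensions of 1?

Sum the exponent of each base dimension across the product:
  M: [η]_M + [J]_M − [β]_M = (-1) + (1) − (0) = 0
  L: [η]_L + [J]_L − [β]_L = (2) + (2) − (0) = 4
  T: [η]_T + [J]_T − [β]_T = (1) + (0) − (0) = 1
  Θ: [η]_Θ + [J]_Θ − [β]_Θ = (0) + (0) − (-1) = 1
  N: [η]_N + [J]_N − [β]_N = (2) + (0) − (0) = 2
Net dimensions [L⁴ T Θ N²] ≠ [1] — not dimensionless.

no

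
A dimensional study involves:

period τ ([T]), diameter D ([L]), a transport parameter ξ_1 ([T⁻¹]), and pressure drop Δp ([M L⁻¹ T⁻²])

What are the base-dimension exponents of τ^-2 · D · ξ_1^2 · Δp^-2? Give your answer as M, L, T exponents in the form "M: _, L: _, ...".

M: -2, L: 3, T: 0

Collect each base-dimension exponent across the product:
  M: −2·(0) + (0) + 2·(0) − 2·(1) = -2
  L: −2·(0) + (1) + 2·(0) − 2·(-1) = 3
  T: −2·(1) + (0) + 2·(-1) − 2·(-2) = 0
So the dimensions are [M⁻² L³].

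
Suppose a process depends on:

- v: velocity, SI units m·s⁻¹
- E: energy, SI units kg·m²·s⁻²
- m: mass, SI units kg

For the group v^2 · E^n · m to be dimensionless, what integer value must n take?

Balance the M exponent: (1)·n from E, plus 2·(0) + (1) = 1 from the rest, must sum to zero.
n + 1 = 0, so n = -1.

-1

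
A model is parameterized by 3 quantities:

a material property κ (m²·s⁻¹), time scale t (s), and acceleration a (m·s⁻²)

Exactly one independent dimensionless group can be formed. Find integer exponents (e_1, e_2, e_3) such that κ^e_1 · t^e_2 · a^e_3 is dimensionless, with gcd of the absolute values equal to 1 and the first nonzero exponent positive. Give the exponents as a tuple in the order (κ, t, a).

(1, -3, -2)

L: e_1·(2) + e_2·(0) + e_3·(1) = 0
T: e_1·(-1) + e_2·(1) + e_3·(-2) = 0
Solving this homogeneous linear system for the smallest-integer solution (first nonzero entry positive) gives (1, -3, -2).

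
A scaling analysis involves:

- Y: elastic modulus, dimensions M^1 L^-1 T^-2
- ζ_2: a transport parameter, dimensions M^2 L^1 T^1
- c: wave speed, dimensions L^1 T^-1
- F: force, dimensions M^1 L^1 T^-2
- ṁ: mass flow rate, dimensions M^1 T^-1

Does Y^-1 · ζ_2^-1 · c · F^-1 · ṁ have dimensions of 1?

Sum the exponent of each base dimension across the product:
  M: −[Y]_M − [ζ_2]_M + [c]_M − [F]_M + [ṁ]_M = −(1) − (2) + (0) − (1) + (1) = -3
  L: −[Y]_L − [ζ_2]_L + [c]_L − [F]_L + [ṁ]_L = −(-1) − (1) + (1) − (1) + (0) = 0
  T: −[Y]_T − [ζ_2]_T + [c]_T − [F]_T + [ṁ]_T = −(-2) − (1) + (-1) − (-2) + (-1) = 1
Net dimensions [M⁻³ T] ≠ [1] — not dimensionless.

no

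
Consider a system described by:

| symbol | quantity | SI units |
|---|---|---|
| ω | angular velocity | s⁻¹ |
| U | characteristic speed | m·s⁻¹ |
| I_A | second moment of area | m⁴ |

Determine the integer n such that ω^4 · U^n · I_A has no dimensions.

-4

Balance the L exponent: (1)·n from U, plus 4·(0) + (4) = 4 from the rest, must sum to zero.
n + 4 = 0, so n = -4.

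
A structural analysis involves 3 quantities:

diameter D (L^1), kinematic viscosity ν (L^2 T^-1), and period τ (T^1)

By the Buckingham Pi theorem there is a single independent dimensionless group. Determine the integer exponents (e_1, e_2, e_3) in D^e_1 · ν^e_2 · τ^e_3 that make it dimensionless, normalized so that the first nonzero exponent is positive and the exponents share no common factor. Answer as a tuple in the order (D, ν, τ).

(2, -1, -1)

L: e_1·(1) + e_2·(2) + e_3·(0) = 0
T: e_1·(0) + e_2·(-1) + e_3·(1) = 0
Solving this homogeneous linear system for the smallest-integer solution (first nonzero entry positive) gives (2, -1, -1).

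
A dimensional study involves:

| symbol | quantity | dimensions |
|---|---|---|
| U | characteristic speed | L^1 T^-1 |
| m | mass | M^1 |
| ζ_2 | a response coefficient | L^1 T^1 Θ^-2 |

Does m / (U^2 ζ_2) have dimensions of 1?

Sum the exponent of each base dimension across the product:
  M: −2·[U]_M + [m]_M − [ζ_2]_M = −2·(0) + (1) − (0) = 1
  L: −2·[U]_L + [m]_L − [ζ_2]_L = −2·(1) + (0) − (1) = -3
  T: −2·[U]_T + [m]_T − [ζ_2]_T = −2·(-1) + (0) − (1) = 1
  Θ: −2·[U]_Θ + [m]_Θ − [ζ_2]_Θ = −2·(0) + (0) − (-2) = 2
Net dimensions [M L⁻³ T Θ²] ≠ [1] — not dimensionless.

no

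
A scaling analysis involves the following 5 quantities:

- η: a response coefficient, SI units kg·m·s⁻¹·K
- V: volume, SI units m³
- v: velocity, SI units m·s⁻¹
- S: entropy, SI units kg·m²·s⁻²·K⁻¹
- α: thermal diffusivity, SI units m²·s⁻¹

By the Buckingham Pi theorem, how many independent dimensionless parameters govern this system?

There are 5 variables and 4 base dimensions (M, L, T, Θ).
The dimension matrix has rank 4.
Independent dimensionless groups: 5 − 4 = 1.

1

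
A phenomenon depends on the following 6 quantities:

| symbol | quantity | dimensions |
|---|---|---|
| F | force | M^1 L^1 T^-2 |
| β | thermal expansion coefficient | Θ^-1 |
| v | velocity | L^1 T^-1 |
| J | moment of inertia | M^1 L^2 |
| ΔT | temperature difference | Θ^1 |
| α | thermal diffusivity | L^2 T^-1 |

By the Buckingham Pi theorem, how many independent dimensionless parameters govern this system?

There are 6 variables and 4 base dimensions (M, L, T, Θ).
The dimension matrix has rank 4.
Independent dimensionless groups: 6 − 4 = 2.

2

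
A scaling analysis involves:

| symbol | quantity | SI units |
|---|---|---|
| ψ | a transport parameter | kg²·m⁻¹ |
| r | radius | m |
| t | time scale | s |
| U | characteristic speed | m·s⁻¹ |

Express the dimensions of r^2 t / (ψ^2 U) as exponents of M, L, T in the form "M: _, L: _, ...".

Collect each base-dimension exponent across the product:
  M: −2·(2) + 2·(0) + (0) − (0) = -4
  L: −2·(-1) + 2·(1) + (0) − (1) = 3
  T: −2·(0) + 2·(0) + (1) − (-1) = 2
So the dimensions are [M⁻⁴ L³ T²].

M: -4, L: 3, T: 2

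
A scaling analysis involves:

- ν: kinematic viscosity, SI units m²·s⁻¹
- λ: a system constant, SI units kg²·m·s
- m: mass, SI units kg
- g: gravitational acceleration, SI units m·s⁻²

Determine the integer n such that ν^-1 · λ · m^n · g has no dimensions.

-2

Balance the M exponent: (1)·n from m, plus −(0) + (2) + (0) = 2 from the rest, must sum to zero.
n + 2 = 0, so n = -2.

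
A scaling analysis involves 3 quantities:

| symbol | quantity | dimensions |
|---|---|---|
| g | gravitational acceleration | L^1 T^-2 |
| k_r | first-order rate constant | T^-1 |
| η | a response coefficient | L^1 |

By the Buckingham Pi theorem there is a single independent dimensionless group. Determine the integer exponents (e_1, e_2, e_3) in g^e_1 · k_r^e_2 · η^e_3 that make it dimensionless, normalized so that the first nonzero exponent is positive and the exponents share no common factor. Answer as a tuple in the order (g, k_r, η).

(1, -2, -1)

L: e_1·(1) + e_2·(0) + e_3·(1) = 0
T: e_1·(-2) + e_2·(-1) + e_3·(0) = 0
Solving this homogeneous linear system for the smallest-integer solution (first nonzero entry positive) gives (1, -2, -1).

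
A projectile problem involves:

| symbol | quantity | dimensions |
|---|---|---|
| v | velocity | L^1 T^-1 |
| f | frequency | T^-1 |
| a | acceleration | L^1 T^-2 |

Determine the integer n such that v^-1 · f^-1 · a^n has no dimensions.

Balance the L exponent: (1)·n from a, plus −(1) − (0) = -1 from the rest, must sum to zero.
n − 1 = 0, so n = 1.

1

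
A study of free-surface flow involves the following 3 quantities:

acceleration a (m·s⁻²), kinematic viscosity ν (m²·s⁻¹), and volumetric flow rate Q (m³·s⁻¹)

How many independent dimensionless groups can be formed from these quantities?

1

There are 3 variables and 2 base dimensions (L, T).
The dimension matrix has rank 2.
Independent dimensionless groups: 3 − 2 = 1.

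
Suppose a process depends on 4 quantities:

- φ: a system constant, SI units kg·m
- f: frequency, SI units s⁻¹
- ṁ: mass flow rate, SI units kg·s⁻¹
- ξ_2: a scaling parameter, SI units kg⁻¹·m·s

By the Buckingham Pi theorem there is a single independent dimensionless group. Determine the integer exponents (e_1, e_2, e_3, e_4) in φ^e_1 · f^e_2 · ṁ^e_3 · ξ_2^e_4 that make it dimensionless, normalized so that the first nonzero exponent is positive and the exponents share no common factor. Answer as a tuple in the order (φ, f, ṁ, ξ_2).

M: e_1·(1) + e_2·(0) + e_3·(1) + e_4·(-1) = 0
L: e_1·(1) + e_2·(0) + e_3·(0) + e_4·(1) = 0
T: e_1·(0) + e_2·(-1) + e_3·(-1) + e_4·(1) = 0
Solving this homogeneous linear system for the smallest-integer solution (first nonzero entry positive) gives (1, 1, -2, -1).

(1, 1, -2, -1)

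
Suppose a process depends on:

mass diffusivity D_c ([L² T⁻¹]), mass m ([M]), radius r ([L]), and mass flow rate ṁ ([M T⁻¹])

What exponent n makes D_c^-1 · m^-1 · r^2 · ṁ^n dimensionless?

1

Balance the M exponent: (1)·n from ṁ, plus −(0) − (1) + 2·(0) = -1 from the rest, must sum to zero.
n − 1 = 0, so n = 1.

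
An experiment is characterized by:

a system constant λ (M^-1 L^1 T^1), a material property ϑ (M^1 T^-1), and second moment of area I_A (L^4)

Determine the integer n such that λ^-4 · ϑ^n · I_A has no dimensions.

-4

Balance the M exponent: (1)·n from ϑ, plus −4·(-1) + (0) = 4 from the rest, must sum to zero.
n + 4 = 0, so n = -4.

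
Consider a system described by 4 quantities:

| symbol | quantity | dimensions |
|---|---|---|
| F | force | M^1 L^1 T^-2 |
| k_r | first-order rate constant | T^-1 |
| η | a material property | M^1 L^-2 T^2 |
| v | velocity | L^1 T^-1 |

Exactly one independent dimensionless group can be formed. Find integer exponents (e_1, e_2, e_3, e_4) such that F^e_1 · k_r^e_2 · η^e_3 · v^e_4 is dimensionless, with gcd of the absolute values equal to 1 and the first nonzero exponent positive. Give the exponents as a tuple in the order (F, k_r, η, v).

(1, -1, -1, -3)

M: e_1·(1) + e_2·(0) + e_3·(1) + e_4·(0) = 0
L: e_1·(1) + e_2·(0) + e_3·(-2) + e_4·(1) = 0
T: e_1·(-2) + e_2·(-1) + e_3·(2) + e_4·(-1) = 0
Solving this homogeneous linear system for the smallest-integer solution (first nonzero entry positive) gives (1, -1, -1, -3).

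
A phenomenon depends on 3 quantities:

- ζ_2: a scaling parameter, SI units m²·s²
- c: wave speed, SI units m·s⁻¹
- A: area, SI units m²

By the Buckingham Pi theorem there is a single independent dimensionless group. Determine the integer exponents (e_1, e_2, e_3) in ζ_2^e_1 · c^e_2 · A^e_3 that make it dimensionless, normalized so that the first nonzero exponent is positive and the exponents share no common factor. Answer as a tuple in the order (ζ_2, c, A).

L: e_1·(2) + e_2·(1) + e_3·(2) = 0
T: e_1·(2) + e_2·(-1) + e_3·(0) = 0
Solving this homogeneous linear system for the smallest-integer solution (first nonzero entry positive) gives (1, 2, -2).

(1, 2, -2)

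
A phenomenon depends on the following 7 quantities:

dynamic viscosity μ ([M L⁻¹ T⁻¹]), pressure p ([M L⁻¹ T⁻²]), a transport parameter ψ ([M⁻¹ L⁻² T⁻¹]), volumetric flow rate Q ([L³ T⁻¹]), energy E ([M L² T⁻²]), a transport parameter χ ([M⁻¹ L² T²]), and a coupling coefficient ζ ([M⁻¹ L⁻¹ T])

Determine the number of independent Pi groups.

4

There are 7 variables and 3 base dimensions (M, L, T).
The dimension matrix has rank 3.
Independent dimensionless groups: 7 − 3 = 4.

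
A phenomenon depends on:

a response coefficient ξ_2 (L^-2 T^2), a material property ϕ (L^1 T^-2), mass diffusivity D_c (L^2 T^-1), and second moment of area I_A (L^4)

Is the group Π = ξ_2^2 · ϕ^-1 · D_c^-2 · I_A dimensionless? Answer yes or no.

Sum the exponent of each base dimension across the product:
  L: 2·[ξ_2]_L − [ϕ]_L − 2·[D_c]_L + [I_A]_L = 2·(-2) − (1) − 2·(2) + (4) = -5
  T: 2·[ξ_2]_T − [ϕ]_T − 2·[D_c]_T + [I_A]_T = 2·(2) − (-2) − 2·(-1) + (0) = 8
Net dimensions [L⁻⁵ T⁸] ≠ [1] — not dimensionless.

no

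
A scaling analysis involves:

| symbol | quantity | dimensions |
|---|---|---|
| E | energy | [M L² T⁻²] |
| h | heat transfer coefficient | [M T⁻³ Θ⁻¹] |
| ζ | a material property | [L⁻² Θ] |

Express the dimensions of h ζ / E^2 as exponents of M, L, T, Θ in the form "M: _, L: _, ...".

Collect each base-dimension exponent across the product:
  M: −2·(1) + (1) + (0) = -1
  L: −2·(2) + (0) + (-2) = -6
  T: −2·(-2) + (-3) + (0) = 1
  Θ: −2·(0) + (-1) + (1) = 0
So the dimensions are [M⁻¹ L⁻⁶ T].

M: -1, L: -6, T: 1, Θ: 0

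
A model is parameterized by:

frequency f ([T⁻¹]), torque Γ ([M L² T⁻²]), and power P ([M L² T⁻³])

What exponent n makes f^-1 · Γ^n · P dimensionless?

Balance the M exponent: (1)·n from Γ, plus −(0) + (1) = 1 from the rest, must sum to zero.
n + 1 = 0, so n = -1.

-1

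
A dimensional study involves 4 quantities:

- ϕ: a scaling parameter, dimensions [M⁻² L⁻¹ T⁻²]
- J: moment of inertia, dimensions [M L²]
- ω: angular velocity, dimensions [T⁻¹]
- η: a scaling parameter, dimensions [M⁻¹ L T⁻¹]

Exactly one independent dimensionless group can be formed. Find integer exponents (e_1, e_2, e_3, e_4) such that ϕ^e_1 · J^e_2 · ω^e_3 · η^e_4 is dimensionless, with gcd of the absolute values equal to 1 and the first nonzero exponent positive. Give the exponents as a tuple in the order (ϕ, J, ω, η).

(1, 1, -1, -1)

M: e_1·(-2) + e_2·(1) + e_3·(0) + e_4·(-1) = 0
L: e_1·(-1) + e_2·(2) + e_3·(0) + e_4·(1) = 0
T: e_1·(-2) + e_2·(0) + e_3·(-1) + e_4·(-1) = 0
Solving this homogeneous linear system for the smallest-integer solution (first nonzero entry positive) gives (1, 1, -1, -1).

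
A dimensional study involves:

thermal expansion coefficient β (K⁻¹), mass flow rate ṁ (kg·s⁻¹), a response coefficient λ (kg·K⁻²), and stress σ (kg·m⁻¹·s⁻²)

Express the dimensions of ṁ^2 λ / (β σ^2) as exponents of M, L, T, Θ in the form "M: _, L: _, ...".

M: 1, L: 2, T: 2, Θ: -1

Collect each base-dimension exponent across the product:
  M: −(0) + 2·(1) + (1) − 2·(1) = 1
  L: −(0) + 2·(0) + (0) − 2·(-1) = 2
  T: −(0) + 2·(-1) + (0) − 2·(-2) = 2
  Θ: −(-1) + 2·(0) + (-2) − 2·(0) = -1
So the dimensions are [M L² T² Θ⁻¹].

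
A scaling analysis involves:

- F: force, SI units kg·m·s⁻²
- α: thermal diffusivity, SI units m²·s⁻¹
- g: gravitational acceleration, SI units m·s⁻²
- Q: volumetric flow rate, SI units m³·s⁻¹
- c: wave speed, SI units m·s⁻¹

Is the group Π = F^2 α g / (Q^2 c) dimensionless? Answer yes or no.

no

Sum the exponent of each base dimension across the product:
  M: 2·[F]_M + [α]_M + [g]_M − 2·[Q]_M − [c]_M = 2·(1) + (0) + (0) − 2·(0) − (0) = 2
  L: 2·[F]_L + [α]_L + [g]_L − 2·[Q]_L − [c]_L = 2·(1) + (2) + (1) − 2·(3) − (1) = -2
  T: 2·[F]_T + [α]_T + [g]_T − 2·[Q]_T − [c]_T = 2·(-2) + (-1) + (-2) − 2·(-1) − (-1) = -4
Net dimensions [M² L⁻² T⁻⁴] ≠ [1] — not dimensionless.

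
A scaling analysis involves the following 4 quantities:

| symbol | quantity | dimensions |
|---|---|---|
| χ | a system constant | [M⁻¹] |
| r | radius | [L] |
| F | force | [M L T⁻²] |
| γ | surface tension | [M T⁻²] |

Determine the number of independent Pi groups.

1

There are 4 variables and 3 base dimensions (M, L, T).
The dimension matrix has rank 3.
Independent dimensionless groups: 4 − 3 = 1.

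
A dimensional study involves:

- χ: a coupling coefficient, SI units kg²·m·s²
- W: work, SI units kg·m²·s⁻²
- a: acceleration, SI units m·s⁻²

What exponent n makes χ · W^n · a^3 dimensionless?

Balance the M exponent: (1)·n from W, plus (2) + 3·(0) = 2 from the rest, must sum to zero.
n + 2 = 0, so n = -2.

-2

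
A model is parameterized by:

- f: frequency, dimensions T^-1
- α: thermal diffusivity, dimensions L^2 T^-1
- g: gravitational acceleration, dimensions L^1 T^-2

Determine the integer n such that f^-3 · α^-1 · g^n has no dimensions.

Balance the L exponent: (1)·n from g, plus −3·(0) − (2) = -2 from the rest, must sum to zero.
n − 2 = 0, so n = 2.

2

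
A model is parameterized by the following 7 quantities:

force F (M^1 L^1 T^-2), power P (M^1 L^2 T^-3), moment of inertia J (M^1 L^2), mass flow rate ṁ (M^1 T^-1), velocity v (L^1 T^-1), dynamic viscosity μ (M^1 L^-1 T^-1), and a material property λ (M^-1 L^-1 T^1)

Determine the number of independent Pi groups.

4

There are 7 variables and 3 base dimensions (M, L, T).
The dimension matrix has rank 3.
Independent dimensionless groups: 7 − 3 = 4.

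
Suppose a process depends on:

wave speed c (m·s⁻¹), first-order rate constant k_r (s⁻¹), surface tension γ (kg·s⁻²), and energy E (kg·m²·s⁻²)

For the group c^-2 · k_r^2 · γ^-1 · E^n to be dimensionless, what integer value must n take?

Balance the M exponent: (1)·n from E, plus −2·(0) + 2·(0) − (1) = -1 from the rest, must sum to zero.
n − 1 = 0, so n = 1.

1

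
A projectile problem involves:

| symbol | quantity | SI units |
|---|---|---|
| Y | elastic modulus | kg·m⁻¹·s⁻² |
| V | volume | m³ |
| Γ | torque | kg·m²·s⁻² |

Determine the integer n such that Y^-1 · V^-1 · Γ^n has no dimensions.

1

Balance the M exponent: (1)·n from Γ, plus −(1) − (0) = -1 from the rest, must sum to zero.
n − 1 = 0, so n = 1.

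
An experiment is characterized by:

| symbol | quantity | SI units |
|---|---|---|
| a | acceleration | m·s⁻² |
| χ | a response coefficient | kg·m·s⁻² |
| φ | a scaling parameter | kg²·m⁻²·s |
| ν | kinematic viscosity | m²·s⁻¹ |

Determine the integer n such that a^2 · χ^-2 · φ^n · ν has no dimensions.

1

Balance the M exponent: (2)·n from φ, plus 2·(0) − 2·(1) + (0) = -2 from the rest, must sum to zero.
2n − 2 = 0, so n = 1.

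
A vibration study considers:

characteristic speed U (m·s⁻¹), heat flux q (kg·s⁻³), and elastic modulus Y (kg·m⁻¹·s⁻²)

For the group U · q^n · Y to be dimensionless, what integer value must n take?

-1

Balance the M exponent: (1)·n from q, plus (0) + (1) = 1 from the rest, must sum to zero.
n + 1 = 0, so n = -1.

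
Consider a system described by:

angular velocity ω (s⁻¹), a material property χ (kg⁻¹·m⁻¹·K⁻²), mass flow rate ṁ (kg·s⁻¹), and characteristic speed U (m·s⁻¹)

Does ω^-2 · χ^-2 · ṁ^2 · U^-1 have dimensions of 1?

Sum the exponent of each base dimension across the product:
  M: −2·[ω]_M − 2·[χ]_M + 2·[ṁ]_M − [U]_M = −2·(0) − 2·(-1) + 2·(1) − (0) = 4
  L: −2·[ω]_L − 2·[χ]_L + 2·[ṁ]_L − [U]_L = −2·(0) − 2·(-1) + 2·(0) − (1) = 1
  T: −2·[ω]_T − 2·[χ]_T + 2·[ṁ]_T − [U]_T = −2·(-1) − 2·(0) + 2·(-1) − (-1) = 1
  Θ: −2·[ω]_Θ − 2·[χ]_Θ + 2·[ṁ]_Θ − [U]_Θ = −2·(0) − 2·(-2) + 2·(0) − (0) = 4
Net dimensions [M⁴ L T Θ⁴] ≠ [1] — not dimensionless.

no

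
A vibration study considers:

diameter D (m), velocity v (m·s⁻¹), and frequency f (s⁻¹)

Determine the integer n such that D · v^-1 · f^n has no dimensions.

Balance the T exponent: (-1)·n from f, plus (0) − (-1) = 1 from the rest, must sum to zero.
−n + 1 = 0, so n = 1.

1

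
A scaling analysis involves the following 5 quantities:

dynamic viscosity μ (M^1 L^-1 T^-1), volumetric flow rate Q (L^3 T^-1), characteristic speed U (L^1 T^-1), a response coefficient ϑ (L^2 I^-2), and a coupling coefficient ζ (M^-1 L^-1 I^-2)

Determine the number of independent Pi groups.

There are 5 variables and 4 base dimensions (M, L, T, I).
The dimension matrix has rank 4.
Independent dimensionless groups: 5 − 4 = 1.

1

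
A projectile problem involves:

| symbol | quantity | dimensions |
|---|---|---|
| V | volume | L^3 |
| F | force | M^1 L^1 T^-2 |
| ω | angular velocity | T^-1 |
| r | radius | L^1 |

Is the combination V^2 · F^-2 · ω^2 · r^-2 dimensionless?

no

Sum the exponent of each base dimension across the product:
  M: 2·[V]_M − 2·[F]_M + 2·[ω]_M − 2·[r]_M = 2·(0) − 2·(1) + 2·(0) − 2·(0) = -2
  L: 2·[V]_L − 2·[F]_L + 2·[ω]_L − 2·[r]_L = 2·(3) − 2·(1) + 2·(0) − 2·(1) = 2
  T: 2·[V]_T − 2·[F]_T + 2·[ω]_T − 2·[r]_T = 2·(0) − 2·(-2) + 2·(-1) − 2·(0) = 2
Net dimensions [M⁻² L² T²] ≠ [1] — not dimensionless.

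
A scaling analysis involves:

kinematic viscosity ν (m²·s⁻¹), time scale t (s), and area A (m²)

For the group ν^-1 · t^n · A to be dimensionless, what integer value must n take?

Balance the T exponent: (1)·n from t, plus −(-1) + (0) = 1 from the rest, must sum to zero.
n + 1 = 0, so n = -1.

-1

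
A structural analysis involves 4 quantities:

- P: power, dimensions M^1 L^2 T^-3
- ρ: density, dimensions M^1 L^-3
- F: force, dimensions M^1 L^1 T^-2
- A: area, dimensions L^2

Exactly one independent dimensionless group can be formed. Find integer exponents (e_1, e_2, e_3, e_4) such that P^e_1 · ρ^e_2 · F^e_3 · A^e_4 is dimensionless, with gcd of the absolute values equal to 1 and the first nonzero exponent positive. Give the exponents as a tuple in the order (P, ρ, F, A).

(2, 1, -3, 1)

M: e_1·(1) + e_2·(1) + e_3·(1) + e_4·(0) = 0
L: e_1·(2) + e_2·(-3) + e_3·(1) + e_4·(2) = 0
T: e_1·(-3) + e_2·(0) + e_3·(-2) + e_4·(0) = 0
Solving this homogeneous linear system for the smallest-integer solution (first nonzero entry positive) gives (2, 1, -3, 1).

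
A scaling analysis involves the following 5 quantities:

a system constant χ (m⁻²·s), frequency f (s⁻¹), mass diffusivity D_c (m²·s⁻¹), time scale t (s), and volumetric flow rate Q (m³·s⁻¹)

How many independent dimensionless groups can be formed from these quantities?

3

There are 5 variables and 2 base dimensions (L, T).
The dimension matrix has rank 2.
Independent dimensionless groups: 5 − 2 = 3.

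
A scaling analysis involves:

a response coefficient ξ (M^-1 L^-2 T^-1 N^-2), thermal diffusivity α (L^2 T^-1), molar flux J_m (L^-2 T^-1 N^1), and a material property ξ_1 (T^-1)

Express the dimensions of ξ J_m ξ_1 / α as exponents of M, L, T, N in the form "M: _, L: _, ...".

M: -1, L: -6, T: -2, N: -1

Collect each base-dimension exponent across the product:
  M: (-1) − (0) + (0) + (0) = -1
  L: (-2) − (2) + (-2) + (0) = -6
  T: (-1) − (-1) + (-1) + (-1) = -2
  N: (-2) − (0) + (1) + (0) = -1
So the dimensions are [M⁻¹ L⁻⁶ T⁻² N⁻¹].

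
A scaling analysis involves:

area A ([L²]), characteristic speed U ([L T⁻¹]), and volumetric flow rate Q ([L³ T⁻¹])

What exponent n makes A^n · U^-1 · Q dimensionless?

Balance the L exponent: (2)·n from A, plus −(1) + (3) = 2 from the rest, must sum to zero.
2n + 2 = 0, so n = -1.

-1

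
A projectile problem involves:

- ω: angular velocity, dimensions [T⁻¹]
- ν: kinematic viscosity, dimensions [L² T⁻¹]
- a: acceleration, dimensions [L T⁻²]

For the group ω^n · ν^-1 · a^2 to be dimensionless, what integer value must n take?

-3

Balance the T exponent: (-1)·n from ω, plus −(-1) + 2·(-2) = -3 from the rest, must sum to zero.
−n − 3 = 0, so n = -3.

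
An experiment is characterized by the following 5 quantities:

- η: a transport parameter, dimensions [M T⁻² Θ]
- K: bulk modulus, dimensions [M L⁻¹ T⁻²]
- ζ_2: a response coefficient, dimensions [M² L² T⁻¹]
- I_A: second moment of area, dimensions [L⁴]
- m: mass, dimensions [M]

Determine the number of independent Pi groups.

1

There are 5 variables and 4 base dimensions (M, L, T, Θ).
The dimension matrix has rank 4.
Independent dimensionless groups: 5 − 4 = 1.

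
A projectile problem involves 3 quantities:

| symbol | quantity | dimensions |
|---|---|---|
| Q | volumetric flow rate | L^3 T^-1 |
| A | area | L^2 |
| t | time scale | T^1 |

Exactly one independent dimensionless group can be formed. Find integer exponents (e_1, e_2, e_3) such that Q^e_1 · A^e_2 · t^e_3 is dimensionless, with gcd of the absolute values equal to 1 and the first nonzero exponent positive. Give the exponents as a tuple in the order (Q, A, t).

(2, -3, 2)

L: e_1·(3) + e_2·(2) + e_3·(0) = 0
T: e_1·(-1) + e_2·(0) + e_3·(1) = 0
Solving this homogeneous linear system for the smallest-integer solution (first nonzero entry positive) gives (2, -3, 2).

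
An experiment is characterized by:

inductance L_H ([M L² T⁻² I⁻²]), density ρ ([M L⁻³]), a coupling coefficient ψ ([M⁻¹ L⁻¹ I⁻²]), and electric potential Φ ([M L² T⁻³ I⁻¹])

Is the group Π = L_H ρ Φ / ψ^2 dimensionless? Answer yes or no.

Sum the exponent of each base dimension across the product:
  M: [L_H]_M + [ρ]_M − 2·[ψ]_M + [Φ]_M = (1) + (1) − 2·(-1) + (1) = 5
  L: [L_H]_L + [ρ]_L − 2·[ψ]_L + [Φ]_L = (2) + (-3) − 2·(-1) + (2) = 3
  T: [L_H]_T + [ρ]_T − 2·[ψ]_T + [Φ]_T = (-2) + (0) − 2·(0) + (-3) = -5
  I: [L_H]_I + [ρ]_I − 2·[ψ]_I + [Φ]_I = (-2) + (0) − 2·(-2) + (-1) = 1
Net dimensions [M⁵ L³ T⁻⁵ I] ≠ [1] — not dimensionless.

no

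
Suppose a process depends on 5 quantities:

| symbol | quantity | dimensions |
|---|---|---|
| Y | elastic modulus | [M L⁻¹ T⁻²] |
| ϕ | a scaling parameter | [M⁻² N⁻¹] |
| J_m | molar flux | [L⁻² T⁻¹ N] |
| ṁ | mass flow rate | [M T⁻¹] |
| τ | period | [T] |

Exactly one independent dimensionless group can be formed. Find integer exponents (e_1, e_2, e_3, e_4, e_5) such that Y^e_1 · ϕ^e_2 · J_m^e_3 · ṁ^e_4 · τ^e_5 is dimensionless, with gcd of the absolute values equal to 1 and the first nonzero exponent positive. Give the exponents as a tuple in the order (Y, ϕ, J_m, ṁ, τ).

(2, -1, -1, -4, -1)

M: e_1·(1) + e_2·(-2) + e_3·(0) + e_4·(1) + e_5·(0) = 0
L: e_1·(-1) + e_2·(0) + e_3·(-2) + e_4·(0) + e_5·(0) = 0
T: e_1·(-2) + e_2·(0) + e_3·(-1) + e_4·(-1) + e_5·(1) = 0
N: e_1·(0) + e_2·(-1) + e_3·(1) + e_4·(0) + e_5·(0) = 0
Solving this homogeneous linear system for the smallest-integer solution (first nonzero entry positive) gives (2, -1, -1, -4, -1).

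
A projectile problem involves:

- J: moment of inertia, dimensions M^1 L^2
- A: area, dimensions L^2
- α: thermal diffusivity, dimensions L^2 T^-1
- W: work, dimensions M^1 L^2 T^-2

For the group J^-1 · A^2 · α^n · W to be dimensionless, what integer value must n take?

-2

Balance the L exponent: (2)·n from α, plus −(2) + 2·(2) + (2) = 4 from the rest, must sum to zero.
2n + 4 = 0, so n = -2.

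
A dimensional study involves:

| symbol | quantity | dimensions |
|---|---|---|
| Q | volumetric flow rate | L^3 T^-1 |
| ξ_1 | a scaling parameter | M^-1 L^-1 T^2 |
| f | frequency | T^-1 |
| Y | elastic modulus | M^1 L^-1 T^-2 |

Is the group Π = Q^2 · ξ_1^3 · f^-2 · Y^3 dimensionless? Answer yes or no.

Sum the exponent of each base dimension across the product:
  M: 2·[Q]_M + 3·[ξ_1]_M − 2·[f]_M + 3·[Y]_M = 2·(0) + 3·(-1) − 2·(0) + 3·(1) = 0
  L: 2·[Q]_L + 3·[ξ_1]_L − 2·[f]_L + 3·[Y]_L = 2·(3) + 3·(-1) − 2·(0) + 3·(-1) = 0
  T: 2·[Q]_T + 3·[ξ_1]_T − 2·[f]_T + 3·[Y]_T = 2·(-1) + 3·(2) − 2·(-1) + 3·(-2) = 0
All base exponents vanish — dimensionless.

yes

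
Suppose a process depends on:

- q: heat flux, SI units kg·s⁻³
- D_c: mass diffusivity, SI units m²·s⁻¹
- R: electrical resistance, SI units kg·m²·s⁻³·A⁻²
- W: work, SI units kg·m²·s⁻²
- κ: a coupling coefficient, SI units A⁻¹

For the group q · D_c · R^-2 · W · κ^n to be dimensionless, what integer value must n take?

4

Balance the I exponent: (-1)·n from κ, plus (0) + (0) − 2·(-2) + (0) = 4 from the rest, must sum to zero.
−n + 4 = 0, so n = 4.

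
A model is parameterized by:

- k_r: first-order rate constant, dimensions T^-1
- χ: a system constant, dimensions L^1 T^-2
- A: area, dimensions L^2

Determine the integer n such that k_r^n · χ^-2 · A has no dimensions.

4

Balance the T exponent: (-1)·n from k_r, plus −2·(-2) + (0) = 4 from the rest, must sum to zero.
−n + 4 = 0, so n = 4.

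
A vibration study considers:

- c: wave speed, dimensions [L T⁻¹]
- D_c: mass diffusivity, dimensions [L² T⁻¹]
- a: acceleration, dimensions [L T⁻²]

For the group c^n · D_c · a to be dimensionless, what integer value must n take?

-3

Balance the L exponent: (1)·n from c, plus (2) + (1) = 3 from the rest, must sum to zero.
n + 3 = 0, so n = -3.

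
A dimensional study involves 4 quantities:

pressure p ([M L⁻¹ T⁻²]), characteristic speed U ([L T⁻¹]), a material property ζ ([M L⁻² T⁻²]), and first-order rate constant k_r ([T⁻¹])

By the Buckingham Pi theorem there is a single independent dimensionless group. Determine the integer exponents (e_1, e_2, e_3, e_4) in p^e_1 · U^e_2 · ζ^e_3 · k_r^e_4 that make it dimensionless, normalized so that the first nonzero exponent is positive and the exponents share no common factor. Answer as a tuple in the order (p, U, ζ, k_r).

M: e_1·(1) + e_2·(0) + e_3·(1) + e_4·(0) = 0
L: e_1·(-1) + e_2·(1) + e_3·(-2) + e_4·(0) = 0
T: e_1·(-2) + e_2·(-1) + e_3·(-2) + e_4·(-1) = 0
Solving this homogeneous linear system for the smallest-integer solution (first nonzero entry positive) gives (1, -1, -1, 1).

(1, -1, -1, 1)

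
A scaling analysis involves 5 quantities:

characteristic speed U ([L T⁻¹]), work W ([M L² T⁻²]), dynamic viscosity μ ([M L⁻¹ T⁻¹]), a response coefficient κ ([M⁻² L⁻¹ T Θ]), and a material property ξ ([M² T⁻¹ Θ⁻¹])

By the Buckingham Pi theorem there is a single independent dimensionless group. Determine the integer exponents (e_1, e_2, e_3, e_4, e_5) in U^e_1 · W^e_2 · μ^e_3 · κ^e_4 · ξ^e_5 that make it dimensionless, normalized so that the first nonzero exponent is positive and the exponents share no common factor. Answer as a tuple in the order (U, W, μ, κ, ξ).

(1, -1, 1, -2, -2)

M: e_1·(0) + e_2·(1) + e_3·(1) + e_4·(-2) + e_5·(2) = 0
L: e_1·(1) + e_2·(2) + e_3·(-1) + e_4·(-1) + e_5·(0) = 0
T: e_1·(-1) + e_2·(-2) + e_3·(-1) + e_4·(1) + e_5·(-1) = 0
Θ: e_1·(0) + e_2·(0) + e_3·(0) + e_4·(1) + e_5·(-1) = 0
Solving this homogeneous linear system for the smallest-integer solution (first nonzero entry positive) gives (1, -1, 1, -2, -2).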